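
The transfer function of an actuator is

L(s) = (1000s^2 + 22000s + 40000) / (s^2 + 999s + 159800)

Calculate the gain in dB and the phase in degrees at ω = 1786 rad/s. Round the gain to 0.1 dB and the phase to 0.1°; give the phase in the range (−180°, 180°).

Substitute s = j1786:
Numerator: 1000(j1786)^2 + 22000(j1786) + 40000 = -3189756000 + j39292000
Denominator: (j1786)^2 + 999(j1786) + 159800 = -3029996 + j1784214
|N| = √(3189756000² + 39292000²) ≈ 3.19e+09, ∠N ≈ 179.29°
|D| = √(3029996² + 1784214²) ≈ 3.5163e+06, ∠D ≈ 149.51°
|L| = 3.19e+09 / 3.5163e+06 ≈ 907.2
Gain = 20 log₁₀(907.2) ≈ 59.15 dB
∠L = 179.29° − 149.51° = 29.78°

59.2 dB, 29.8°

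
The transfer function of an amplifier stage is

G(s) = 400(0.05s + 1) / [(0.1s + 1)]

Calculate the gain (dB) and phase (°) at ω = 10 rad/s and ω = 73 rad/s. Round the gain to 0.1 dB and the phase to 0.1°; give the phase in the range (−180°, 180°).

ω = 10: 50.0 dB, -18.4°; ω = 73: 46.3 dB, -7.5°

At ω = 10 rad/s:
zero (1 + j10·0.05) = 1 + j0.5 → |·| ≈ 1.118, ∠ ≈ 26.57°
pole (1 + j10·0.1) = 1 + j1 → |·| ≈ 1.4142, ∠ ≈ 45.00°
|G| = 400 · 1.118 / (1.4142) ≈ 316.22
Gain = 20 log₁₀(316.22) ≈ 50.00 dB
∠G = (26.57°) − (45.00°) = -18.43°

At ω = 73 rad/s:
zero (1 + j73·0.05) = 1 + j3.65 → |·| ≈ 3.7845, ∠ ≈ 74.68°
pole (1 + j73·0.1) = 1 + j7.3 → |·| ≈ 7.3682, ∠ ≈ 82.20°
|G| = 400 · 3.7845 / (7.3682) ≈ 205.45
Gain = 20 log₁₀(205.45) ≈ 46.25 dB
∠G = (74.68°) − (82.20°) = -7.52°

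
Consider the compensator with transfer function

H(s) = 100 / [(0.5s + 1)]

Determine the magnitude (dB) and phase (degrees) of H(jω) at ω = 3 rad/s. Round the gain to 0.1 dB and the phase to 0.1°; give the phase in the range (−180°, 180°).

At ω = 3 rad/s:
pole (1 + j3·0.5) = 1 + j1.5 → |·| ≈ 1.8028, ∠ ≈ 56.31°
|H| = 100 · 1 / (1.8028) ≈ 55.469
Gain = 20 log₁₀(55.469) ≈ 34.88 dB
∠H = (0°) − (56.31°) = -56.31°

34.9 dB, -56.3°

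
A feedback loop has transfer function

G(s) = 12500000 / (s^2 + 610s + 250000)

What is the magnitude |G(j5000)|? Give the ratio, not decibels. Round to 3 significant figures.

0.501

At s = jω = j5000:
quadratic: (j5000)² + 610·j5000 + 250000 = -24750000 + j3050000 → |·| ≈ 2.4937e+07, ∠ ≈ 172.97°
|G| = 12500000 / 2.4937e+07 ≈ 0.50126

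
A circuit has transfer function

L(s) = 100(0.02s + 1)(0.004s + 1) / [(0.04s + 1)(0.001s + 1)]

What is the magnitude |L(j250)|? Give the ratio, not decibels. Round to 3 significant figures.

69.6

At ω = 250 rad/s:
zero (1 + j250·0.02) = 1 + j5 → |·| ≈ 5.099, ∠ ≈ 78.69°
zero (1 + j250·0.004) = 1 + j1 → |·| ≈ 1.4142, ∠ ≈ 45.00°
pole (1 + j250·0.04) = 1 + j10 → |·| ≈ 10.05, ∠ ≈ 84.29°
pole (1 + j250·0.001) = 1 + j0.25 → |·| ≈ 1.0308, ∠ ≈ 14.04°
|L| = 100 · 5.099 · 1.4142 / (10.05 · 1.0308) ≈ 69.607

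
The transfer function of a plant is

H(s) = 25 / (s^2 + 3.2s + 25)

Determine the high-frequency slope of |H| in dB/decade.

-40 dB/decade

Each pole contributes −20 dB/decade at high frequency; each zero contributes +20 dB/decade.
Net: 0 zero(s) − 2 pole(s) → -40 dB/decade.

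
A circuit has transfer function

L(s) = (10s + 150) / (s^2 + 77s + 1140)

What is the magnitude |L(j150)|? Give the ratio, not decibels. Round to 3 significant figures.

0.0621

Substitute s = j150:
Numerator: 10(j150) + 150 = 150 + j1500
Denominator: (j150)^2 + 77(j150) + 1140 = -21360 + j11550
|N| = √(150² + 1500²) ≈ 1507.5, ∠N ≈ 84.29°
|D| = √(21360² + 11550²) ≈ 24283, ∠D ≈ 151.60°
|L| = 1507.5 / 24283 ≈ 0.06208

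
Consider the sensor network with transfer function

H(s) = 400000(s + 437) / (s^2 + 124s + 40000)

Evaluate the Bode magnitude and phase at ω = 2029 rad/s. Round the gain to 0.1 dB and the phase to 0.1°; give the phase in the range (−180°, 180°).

46.2 dB, -98.6°

At s = jω = j2029:
zero (s+437): 437 + j2029 → |·| = √(437²+2029²) = √4307810 ≈ 2075.5, ∠ = arctan(2029/437) ≈ 77.85°
quadratic: (j2029)² + 124·j2029 + 40000 = -4076841 + j251596 → |·| ≈ 4.0846e+06, ∠ ≈ 176.47°
|H| = 400000 · 2075.5 / 4.0846e+06 ≈ 203.25
Gain = 20 log₁₀(203.25) ≈ 46.16 dB
∠H = 77.85° − 176.47° = -98.62°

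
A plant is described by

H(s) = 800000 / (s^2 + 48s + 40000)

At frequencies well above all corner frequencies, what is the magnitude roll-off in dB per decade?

-40 dB/decade

Each pole contributes −20 dB/decade at high frequency; each zero contributes +20 dB/decade.
Net: 0 zero(s) − 2 pole(s) → -40 dB/decade.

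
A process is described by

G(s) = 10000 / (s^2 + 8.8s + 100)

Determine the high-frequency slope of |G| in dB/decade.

Each pole contributes −20 dB/decade at high frequency; each zero contributes +20 dB/decade.
Net: 0 zero(s) − 2 pole(s) → -40 dB/decade.

-40 dB/decade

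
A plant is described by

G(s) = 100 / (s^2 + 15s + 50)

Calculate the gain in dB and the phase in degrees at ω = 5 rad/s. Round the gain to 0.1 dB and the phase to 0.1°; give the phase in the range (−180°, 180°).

Substitute s = j5:
Numerator: 100 = 100 + j0
Denominator: (j5)^2 + 15(j5) + 50 = 25 + j75
|N| = √(100² + 0²) ≈ 100, ∠N ≈ 0.00°
|D| = √(25² + 75²) ≈ 79.057, ∠D ≈ 71.57°
|G| = 100 / 79.057 ≈ 1.2649
Gain = 20 log₁₀(1.2649) ≈ 2.04 dB
∠G = 0.00° − 71.57° = -71.57°

2.0 dB, -71.6°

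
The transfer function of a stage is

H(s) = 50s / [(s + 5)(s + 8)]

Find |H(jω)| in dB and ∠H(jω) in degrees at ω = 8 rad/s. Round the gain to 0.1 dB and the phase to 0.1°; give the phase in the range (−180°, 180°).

11.5 dB, -13.0°

At s = jω = j8:
zero at origin: s = j8 → |·| = 8, ∠ = 90.00°
pole (s+5): 5 + j8 → |·| = √(5²+8²) = √89 ≈ 9.434, ∠ = arctan(8/5) ≈ 57.99°
pole (s+8): 8 + j8 → |·| = √(8²+8²) = √128 ≈ 11.314, ∠ = arctan(8/8) ≈ 45.00°
|H| = 50 · 8 / 106.74 ≈ 3.7474
Gain = 20 log₁₀(3.7474) ≈ 11.47 dB
∠H = 90.00° − 102.99° = -12.99°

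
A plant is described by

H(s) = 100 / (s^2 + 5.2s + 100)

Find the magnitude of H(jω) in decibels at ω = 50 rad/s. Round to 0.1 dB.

At s = jω = j50:
quadratic: (j50)² + 5.2·j50 + 100 = -2400 + j260 → |·| ≈ 2414, ∠ ≈ 173.82°
|H| = 100 / 2414 ≈ 0.041425
Gain = 20 log₁₀(0.041425) ≈ -27.65 dB

-27.7 dB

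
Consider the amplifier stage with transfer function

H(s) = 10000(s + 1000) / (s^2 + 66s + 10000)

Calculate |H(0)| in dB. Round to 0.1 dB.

H(0) = 10000·1000 / 10000 = 1000
20 log₁₀(1000) ≈ 60.00 dB

60.0 dB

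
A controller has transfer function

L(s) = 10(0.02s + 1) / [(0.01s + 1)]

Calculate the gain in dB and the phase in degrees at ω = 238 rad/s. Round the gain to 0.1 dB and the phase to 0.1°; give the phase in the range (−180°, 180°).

At ω = 238 rad/s:
zero (1 + j238·0.02) = 1 + j4.76 → |·| ≈ 4.8639, ∠ ≈ 78.14°
pole (1 + j238·0.01) = 1 + j2.38 → |·| ≈ 2.5815, ∠ ≈ 67.21°
|L| = 10 · 4.8639 / (2.5815) ≈ 18.841
Gain = 20 log₁₀(18.841) ≈ 25.50 dB
∠L = (78.14°) − (67.21°) = 10.93°

25.5 dB, 10.9°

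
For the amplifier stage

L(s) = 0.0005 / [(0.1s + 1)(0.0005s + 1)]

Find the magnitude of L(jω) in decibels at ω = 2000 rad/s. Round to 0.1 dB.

At ω = 2000 rad/s:
pole (1 + j2000·0.1) = 1 + j200 → |·| ≈ 200, ∠ ≈ 89.71°
pole (1 + j2000·0.0005) = 1 + j1 → |·| ≈ 1.4142, ∠ ≈ 45.00°
|L| = 0.0005 · 1 / (200 · 1.4142) ≈ 1.7678e-06
Gain = 20 log₁₀(1.7678e-06) ≈ -115.05 dB

-115.1 dB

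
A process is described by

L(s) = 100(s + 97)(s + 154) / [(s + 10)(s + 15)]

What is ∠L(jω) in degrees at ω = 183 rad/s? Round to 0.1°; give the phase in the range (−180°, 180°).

-60.2°

At s = jω = j183:
zero (s+97): 97 + j183 → |·| = √(97²+183²) = √42898 ≈ 207.12, ∠ = arctan(183/97) ≈ 62.07°
zero (s+154): 154 + j183 → |·| = √(154²+183²) = √57205 ≈ 239.18, ∠ = arctan(183/154) ≈ 49.92°
pole (s+10): 10 + j183 → |·| = √(10²+183²) = √33589 ≈ 183.27, ∠ = arctan(183/10) ≈ 86.87°
pole (s+15): 15 + j183 → |·| = √(15²+183²) = √33714 ≈ 183.61, ∠ = arctan(183/15) ≈ 85.31°
∠L = 111.99° − 172.18° = -60.19°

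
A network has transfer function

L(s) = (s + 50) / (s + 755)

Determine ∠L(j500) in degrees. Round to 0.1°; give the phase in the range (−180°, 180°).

50.8°

Substitute s = j500:
Numerator: (j500) + 50 = 50 + j500
Denominator: (j500) + 755 = 755 + j500
|N| = √(50² + 500²) ≈ 502.49, ∠N ≈ 84.29°
|D| = √(755² + 500²) ≈ 905.55, ∠D ≈ 33.51°
∠L = 84.29° − 33.51° = 50.78°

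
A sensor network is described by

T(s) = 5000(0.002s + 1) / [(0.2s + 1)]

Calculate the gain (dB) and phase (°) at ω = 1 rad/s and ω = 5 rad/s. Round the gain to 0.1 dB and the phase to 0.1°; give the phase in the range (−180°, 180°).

ω = 1: 73.8 dB, -11.2°; ω = 5: 71.0 dB, -44.4°

At ω = 1 rad/s:
zero (1 + j1·0.002) = 1 + j0.002 → |·| ≈ 1, ∠ ≈ 0.11°
pole (1 + j1·0.2) = 1 + j0.2 → |·| ≈ 1.0198, ∠ ≈ 11.31°
|T| = 5000 · 1 / (1.0198) ≈ 4902.9
Gain = 20 log₁₀(4902.9) ≈ 73.81 dB
∠T = (0.11°) − (11.31°) = -11.20°

At ω = 5 rad/s:
zero (1 + j5·0.002) = 1 + j0.01 → |·| ≈ 1, ∠ ≈ 0.57°
pole (1 + j5·0.2) = 1 + j1 → |·| ≈ 1.4142, ∠ ≈ 45.00°
|T| = 5000 · 1 / (1.4142) ≈ 3535.6
Gain = 20 log₁₀(3535.6) ≈ 70.97 dB
∠T = (0.57°) − (45.00°) = -44.43°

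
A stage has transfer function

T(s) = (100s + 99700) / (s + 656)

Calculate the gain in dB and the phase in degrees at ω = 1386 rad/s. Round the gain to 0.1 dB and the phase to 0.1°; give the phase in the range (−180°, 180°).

40.9 dB, -10.4°

Substitute s = j1386:
Numerator: 100(j1386) + 99700 = 99700 + j138600
Denominator: (j1386) + 656 = 656 + j1386
|N| = √(99700² + 138600²) ≈ 1.7073e+05, ∠N ≈ 54.27°
|D| = √(656² + 1386²) ≈ 1533.4, ∠D ≈ 64.67°
|T| = 1.7073e+05 / 1533.4 ≈ 111.34
Gain = 20 log₁₀(111.34) ≈ 40.93 dB
∠T = 54.27° − 64.67° = -10.40°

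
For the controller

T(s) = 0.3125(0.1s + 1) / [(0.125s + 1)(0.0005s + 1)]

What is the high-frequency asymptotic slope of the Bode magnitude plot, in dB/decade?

-20 dB/decade

Each pole contributes −20 dB/decade at high frequency; each zero contributes +20 dB/decade.
Net: 1 zero(s) − 2 pole(s) → -20 dB/decade.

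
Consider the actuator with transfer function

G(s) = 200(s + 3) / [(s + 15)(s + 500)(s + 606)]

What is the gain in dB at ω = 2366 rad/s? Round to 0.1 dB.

-89.4 dB

At s = jω = j2366:
zero (s+3): 3 + j2366 → |·| = √(3²+2366²) = √5597965 ≈ 2366, ∠ = arctan(2366/3) ≈ 89.93°
pole (s+15): 15 + j2366 → |·| = √(15²+2366²) = √5598181 ≈ 2366, ∠ = arctan(2366/15) ≈ 89.64°
pole (s+500): 500 + j2366 → |·| = √(500²+2366²) = √5847956 ≈ 2418.3, ∠ = arctan(2366/500) ≈ 78.07°
pole (s+606): 606 + j2366 → |·| = √(606²+2366²) = √5965192 ≈ 2442.4, ∠ = arctan(2366/606) ≈ 75.63°
|G| = 200 · 2366 / 1.3975e+10 ≈ 3.386e-05
Gain = 20 log₁₀(3.386e-05) ≈ -89.41 dB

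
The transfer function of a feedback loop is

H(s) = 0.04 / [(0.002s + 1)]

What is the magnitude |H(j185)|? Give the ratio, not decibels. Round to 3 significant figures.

0.0375

At ω = 185 rad/s:
pole (1 + j185·0.002) = 1 + j0.37 → |·| ≈ 1.0663, ∠ ≈ 20.30°
|H| = 0.04 · 1 / (1.0663) ≈ 0.037513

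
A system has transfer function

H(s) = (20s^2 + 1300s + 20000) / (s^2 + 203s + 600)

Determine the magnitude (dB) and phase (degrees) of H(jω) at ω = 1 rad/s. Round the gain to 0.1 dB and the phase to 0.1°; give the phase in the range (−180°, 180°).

Substitute s = j1:
Numerator: 20(j1)^2 + 1300(j1) + 20000 = 19980 + j1300
Denominator: (j1)^2 + 203(j1) + 600 = 599 + j203
|N| = √(19980² + 1300²) ≈ 20022, ∠N ≈ 3.72°
|D| = √(599² + 203²) ≈ 632.46, ∠D ≈ 18.72°
|H| = 20022 / 632.46 ≈ 31.657
Gain = 20 log₁₀(31.657) ≈ 30.01 dB
∠H = 3.72° − 18.72° = -15.00°

30.0 dB, -15.0°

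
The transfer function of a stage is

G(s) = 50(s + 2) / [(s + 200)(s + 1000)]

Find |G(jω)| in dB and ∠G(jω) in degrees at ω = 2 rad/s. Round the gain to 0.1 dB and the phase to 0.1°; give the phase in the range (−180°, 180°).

At s = jω = j2:
zero (s+2): 2 + j2 → |·| = √(2²+2²) = √8 ≈ 2.8284, ∠ = arctan(2/2) ≈ 45.00°
pole (s+200): 200 + j2 → |·| = √(200²+2²) = √40004 ≈ 200.01, ∠ = arctan(2/200) ≈ 0.57°
pole (s+1000): 1000 + j2 → |·| = √(1000²+2²) = √1000004 ≈ 1000, ∠ = arctan(2/1000) ≈ 0.11°
|G| = 50 · 2.8284 / 2.0001e+05 ≈ 0.00070706
Gain = 20 log₁₀(0.00070706) ≈ -63.01 dB
∠G = 45.00° − 0.68° = 44.32°

-63.0 dB, 44.3°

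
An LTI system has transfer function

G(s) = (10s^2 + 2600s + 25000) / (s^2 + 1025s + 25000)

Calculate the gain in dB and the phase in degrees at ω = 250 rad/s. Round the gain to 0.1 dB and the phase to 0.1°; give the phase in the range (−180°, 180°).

Substitute s = j250:
Numerator: 10(j250)^2 + 2600(j250) + 25000 = -600000 + j650000
Denominator: (j250)^2 + 1025(j250) + 25000 = -37500 + j256250
|N| = √(600000² + 650000²) ≈ 8.8459e+05, ∠N ≈ 132.71°
|D| = √(37500² + 256250²) ≈ 2.5898e+05, ∠D ≈ 98.33°
|G| = 8.8459e+05 / 2.5898e+05 ≈ 3.4157
Gain = 20 log₁₀(3.4157) ≈ 10.67 dB
∠G = 132.71° − 98.33° = 34.38°

10.7 dB, 34.4°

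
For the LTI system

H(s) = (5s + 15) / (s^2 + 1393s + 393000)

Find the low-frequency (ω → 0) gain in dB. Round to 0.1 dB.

-88.4 dB

H(0) = 15 / 393000 ≈ 3.8168e-05
20 log₁₀(3.8168e-05) ≈ -88.37 dB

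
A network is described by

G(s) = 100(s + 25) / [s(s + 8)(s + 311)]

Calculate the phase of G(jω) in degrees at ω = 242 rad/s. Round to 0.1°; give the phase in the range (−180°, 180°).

-131.9°

At s = jω = j242:
zero (s+25): 25 + j242 → |·| = √(25²+242²) = √59189 ≈ 243.29, ∠ = arctan(242/25) ≈ 84.10°
pole (s+8): 8 + j242 → |·| = √(8²+242²) = √58628 ≈ 242.13, ∠ = arctan(242/8) ≈ 88.11°
pole (s+311): 311 + j242 → |·| = √(311²+242²) = √155285 ≈ 394.06, ∠ = arctan(242/311) ≈ 37.89°
pole at origin: |s| = 242, ∠ = 90.00° (in denominator)
∠G = 84.10° − 216.00° = -131.90°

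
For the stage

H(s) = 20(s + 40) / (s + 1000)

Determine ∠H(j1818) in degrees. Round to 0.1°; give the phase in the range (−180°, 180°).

27.6°

At s = jω = j1818:
zero (s+40): 40 + j1818 → |·| = √(40²+1818²) = √3306724 ≈ 1818.4, ∠ = arctan(1818/40) ≈ 88.74°
pole (s+1000): 1000 + j1818 → |·| = √(1000²+1818²) = √4305124 ≈ 2074.9, ∠ = arctan(1818/1000) ≈ 61.19°
∠H = 88.74° − 61.19° = 27.55°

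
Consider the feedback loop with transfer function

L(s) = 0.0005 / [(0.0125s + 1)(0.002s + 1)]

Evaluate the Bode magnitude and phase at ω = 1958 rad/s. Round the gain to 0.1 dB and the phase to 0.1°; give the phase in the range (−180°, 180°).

-105.9 dB, -163.3°

At ω = 1958 rad/s:
pole (1 + j1958·0.0125) = 1 + j24.475 → |·| ≈ 24.495, ∠ ≈ 87.66°
pole (1 + j1958·0.002) = 1 + j3.916 → |·| ≈ 4.0417, ∠ ≈ 75.67°
|L| = 0.0005 · 1 / (24.495 · 4.0417) ≈ 5.0504e-06
Gain = 20 log₁₀(5.0504e-06) ≈ -105.93 dB
∠L = (0°) − (87.66° + 75.67°) = -163.33°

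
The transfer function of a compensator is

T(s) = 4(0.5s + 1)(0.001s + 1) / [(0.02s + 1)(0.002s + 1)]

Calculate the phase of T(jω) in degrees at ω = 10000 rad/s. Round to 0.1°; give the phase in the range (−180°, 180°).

At ω = 10000 rad/s:
zero (1 + j10000·0.5) = 1 + j5000 → |·| ≈ 5000, ∠ ≈ 89.99°
zero (1 + j10000·0.001) = 1 + j10 → |·| ≈ 10.05, ∠ ≈ 84.29°
pole (1 + j10000·0.02) = 1 + j200 → |·| ≈ 200, ∠ ≈ 89.71°
pole (1 + j10000·0.002) = 1 + j20 → |·| ≈ 20.025, ∠ ≈ 87.14°
∠T = (89.99° + 84.29°) − (89.71° + 87.14°) = -2.57°

-2.6°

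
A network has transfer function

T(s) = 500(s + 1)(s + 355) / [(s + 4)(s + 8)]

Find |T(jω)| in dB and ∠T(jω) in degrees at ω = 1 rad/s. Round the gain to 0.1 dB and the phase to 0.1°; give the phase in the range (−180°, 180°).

At s = jω = j1:
zero (s+1): 1 + j1 → |·| = √(1²+1²) = √2 ≈ 1.4142, ∠ = arctan(1/1) ≈ 45.00°
zero (s+355): 355 + j1 → |·| = √(355²+1²) = √126026 ≈ 355, ∠ = arctan(1/355) ≈ 0.16°
pole (s+4): 4 + j1 → |·| = √(4²+1²) = √17 ≈ 4.1231, ∠ = arctan(1/4) ≈ 14.04°
pole (s+8): 8 + j1 → |·| = √(8²+1²) = √65 ≈ 8.0623, ∠ = arctan(1/8) ≈ 7.13°
|T| = 500 · 502.04 / 33.242 ≈ 7551.3
Gain = 20 log₁₀(7551.3) ≈ 77.56 dB
∠T = 45.16° − 21.17° = 23.99°

77.6 dB, 24.0°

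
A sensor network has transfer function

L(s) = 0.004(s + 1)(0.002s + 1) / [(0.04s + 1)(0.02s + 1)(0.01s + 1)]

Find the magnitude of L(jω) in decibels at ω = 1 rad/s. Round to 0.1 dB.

-45.0 dB

At ω = 1 rad/s:
zero (1 + j1·1) = 1 + j1 → |·| ≈ 1.4142, ∠ ≈ 45.00°
zero (1 + j1·0.002) = 1 + j0.002 → |·| ≈ 1, ∠ ≈ 0.11°
pole (1 + j1·0.04) = 1 + j0.04 → |·| ≈ 1.0008, ∠ ≈ 2.29°
pole (1 + j1·0.02) = 1 + j0.02 → |·| ≈ 1.0002, ∠ ≈ 1.15°
pole (1 + j1·0.01) = 1 + j0.01 → |·| ≈ 1, ∠ ≈ 0.57°
|L| = 0.004 · 1.4142 · 1 / (1.0008 · 1.0002 · 1) ≈ 0.0056511
Gain = 20 log₁₀(0.0056511) ≈ -44.96 dB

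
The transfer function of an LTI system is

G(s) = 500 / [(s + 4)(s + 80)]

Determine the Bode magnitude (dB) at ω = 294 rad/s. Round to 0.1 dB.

-45.1 dB

At s = jω = j294:
pole (s+4): 4 + j294 → |·| = √(4²+294²) = √86452 ≈ 294.03, ∠ = arctan(294/4) ≈ 89.22°
pole (s+80): 80 + j294 → |·| = √(80²+294²) = √92836 ≈ 304.69, ∠ = arctan(294/80) ≈ 74.78°
|G| = 500 / 89588 ≈ 0.0055811
Gain = 20 log₁₀(0.0055811) ≈ -45.07 dB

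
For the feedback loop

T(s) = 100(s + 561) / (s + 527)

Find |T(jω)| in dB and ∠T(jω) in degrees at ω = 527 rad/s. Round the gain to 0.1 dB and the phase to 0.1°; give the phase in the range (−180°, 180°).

At s = jω = j527:
zero (s+561): 561 + j527 → |·| = √(561²+527²) = √592450 ≈ 769.71, ∠ = arctan(527/561) ≈ 43.21°
pole (s+527): 527 + j527 → |·| = √(527²+527²) = √555458 ≈ 745.29, ∠ = arctan(527/527) ≈ 45.00°
|T| = 100 · 769.71 / 745.29 ≈ 103.28
Gain = 20 log₁₀(103.28) ≈ 40.28 dB
∠T = 43.21° − 45.00° = -1.79°

40.3 dB, -1.8°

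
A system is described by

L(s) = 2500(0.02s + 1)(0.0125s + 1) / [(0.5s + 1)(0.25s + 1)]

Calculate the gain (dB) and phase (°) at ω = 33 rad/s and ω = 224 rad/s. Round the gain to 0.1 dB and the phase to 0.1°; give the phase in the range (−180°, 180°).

ω = 33: 27.5 dB, -113.8°; ω = 224: 14.7 dB, -30.7°

At ω = 33 rad/s:
zero (1 + j33·0.02) = 1 + j0.66 → |·| ≈ 1.1982, ∠ ≈ 33.42°
zero (1 + j33·0.0125) = 1 + j0.4125 → |·| ≈ 1.0817, ∠ ≈ 22.42°
pole (1 + j33·0.5) = 1 + j16.5 → |·| ≈ 16.53, ∠ ≈ 86.53°
pole (1 + j33·0.25) = 1 + j8.25 → |·| ≈ 8.3104, ∠ ≈ 83.09°
|L| = 2500 · 1.1982 · 1.0817 / (16.53 · 8.3104) ≈ 23.587
Gain = 20 log₁₀(23.587) ≈ 27.45 dB
∠L = (33.42° + 22.42°) − (86.53° + 83.09°) = -113.78°

At ω = 224 rad/s:
zero (1 + j224·0.02) = 1 + j4.48 → |·| ≈ 4.5903, ∠ ≈ 77.42°
zero (1 + j224·0.0125) = 1 + j2.8 → |·| ≈ 2.9732, ∠ ≈ 70.35°
pole (1 + j224·0.5) = 1 + j112 → |·| ≈ 112, ∠ ≈ 89.49°
pole (1 + j224·0.25) = 1 + j56 → |·| ≈ 56.009, ∠ ≈ 88.98°
|L| = 2500 · 4.5903 · 2.9732 / (112 · 56.009) ≈ 5.4391
Gain = 20 log₁₀(5.4391) ≈ 14.71 dB
∠L = (77.42° + 70.35°) − (89.49° + 88.98°) = -30.70°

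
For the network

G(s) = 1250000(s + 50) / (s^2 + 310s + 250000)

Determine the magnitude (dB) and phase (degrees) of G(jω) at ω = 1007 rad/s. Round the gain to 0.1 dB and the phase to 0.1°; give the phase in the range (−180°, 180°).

63.7 dB, -70.6°

At s = jω = j1007:
zero (s+50): 50 + j1007 → |·| = √(50²+1007²) = √1016549 ≈ 1008.2, ∠ = arctan(1007/50) ≈ 87.16°
quadratic: (j1007)² + 310·j1007 + 250000 = -764049 + j312170 → |·| ≈ 8.2536e+05, ∠ ≈ 157.78°
|G| = 1250000 · 1008.2 / 8.2536e+05 ≈ 1526.9
Gain = 20 log₁₀(1526.9) ≈ 63.68 dB
∠G = 87.16° − 157.78° = -70.62°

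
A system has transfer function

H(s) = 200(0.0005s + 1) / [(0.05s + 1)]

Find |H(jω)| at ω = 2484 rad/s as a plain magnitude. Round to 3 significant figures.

At ω = 2484 rad/s:
zero (1 + j2484·0.0005) = 1 + j1.242 → |·| ≈ 1.5945, ∠ ≈ 51.16°
pole (1 + j2484·0.05) = 1 + j124.2 → |·| ≈ 124.2, ∠ ≈ 89.54°
|H| = 200 · 1.5945 / (124.2) ≈ 2.5676

2.57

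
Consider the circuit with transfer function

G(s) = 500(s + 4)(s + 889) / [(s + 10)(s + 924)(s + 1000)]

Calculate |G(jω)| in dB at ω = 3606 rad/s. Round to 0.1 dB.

-17.5 dB

At s = jω = j3606:
zero (s+4): 4 + j3606 → |·| = √(4²+3606²) = √13003252 ≈ 3606, ∠ = arctan(3606/4) ≈ 89.94°
zero (s+889): 889 + j3606 → |·| = √(889²+3606²) = √13793557 ≈ 3714, ∠ = arctan(3606/889) ≈ 76.15°
pole (s+10): 10 + j3606 → |·| = √(10²+3606²) = √13003336 ≈ 3606, ∠ = arctan(3606/10) ≈ 89.84°
pole (s+924): 924 + j3606 → |·| = √(924²+3606²) = √13857012 ≈ 3722.5, ∠ = arctan(3606/924) ≈ 75.63°
pole (s+1000): 1000 + j3606 → |·| = √(1000²+3606²) = √14003236 ≈ 3742.1, ∠ = arctan(3606/1000) ≈ 74.50°
|G| = 500 · 1.3393e+07 / 5.0231e+10 ≈ 0.13331
Gain = 20 log₁₀(0.13331) ≈ -17.50 dB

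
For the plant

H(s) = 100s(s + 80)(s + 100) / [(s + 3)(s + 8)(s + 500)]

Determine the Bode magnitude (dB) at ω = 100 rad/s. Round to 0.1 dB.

At s = jω = j100:
zero (s+80): 80 + j100 → |·| = √(80²+100²) = √16400 ≈ 128.06, ∠ = arctan(100/80) ≈ 51.34°
zero (s+100): 100 + j100 → |·| = √(100²+100²) = √20000 ≈ 141.42, ∠ = arctan(100/100) ≈ 45.00°
zero at origin: s = j100 → |·| = 100, ∠ = 90.00°
pole (s+3): 3 + j100 → |·| = √(3²+100²) = √10009 ≈ 100.04, ∠ = arctan(100/3) ≈ 88.28°
pole (s+8): 8 + j100 → |·| = √(8²+100²) = √10064 ≈ 100.32, ∠ = arctan(100/8) ≈ 85.43°
pole (s+500): 500 + j100 → |·| = √(500²+100²) = √260000 ≈ 509.9, ∠ = arctan(100/500) ≈ 11.31°
|H| = 100 · 1.811e+06 / 5.1174e+06 ≈ 35.389
Gain = 20 log₁₀(35.389) ≈ 30.98 dB

31.0 dB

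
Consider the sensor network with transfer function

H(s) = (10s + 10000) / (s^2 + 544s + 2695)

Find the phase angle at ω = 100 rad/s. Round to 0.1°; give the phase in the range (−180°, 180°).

Substitute s = j100:
Numerator: 10(j100) + 10000 = 10000 + j1000
Denominator: (j100)^2 + 544(j100) + 2695 = -7305 + j54400
|N| = √(10000² + 1000²) ≈ 10050, ∠N ≈ 5.71°
|D| = √(7305² + 54400²) ≈ 54888, ∠D ≈ 97.65°
∠H = 5.71° − 97.65° = -91.94°

-91.9°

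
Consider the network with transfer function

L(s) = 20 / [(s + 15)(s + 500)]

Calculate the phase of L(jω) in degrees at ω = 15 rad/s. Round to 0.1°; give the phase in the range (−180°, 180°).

At s = jω = j15:
pole (s+15): 15 + j15 → |·| = √(15²+15²) = √450 ≈ 21.213, ∠ = arctan(15/15) ≈ 45.00°
pole (s+500): 500 + j15 → |·| = √(500²+15²) = √250225 ≈ 500.22, ∠ = arctan(15/500) ≈ 1.72°
∠L = 0.00° − 46.72° = -46.72°

-46.7°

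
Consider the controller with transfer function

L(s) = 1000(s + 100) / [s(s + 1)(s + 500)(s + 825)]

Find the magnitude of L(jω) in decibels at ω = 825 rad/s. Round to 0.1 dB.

At s = jω = j825:
zero (s+100): 100 + j825 → |·| = √(100²+825²) = √690625 ≈ 831.04, ∠ = arctan(825/100) ≈ 83.09°
pole (s+1): 1 + j825 → |·| = √(1²+825²) = √680626 ≈ 825, ∠ = arctan(825/1) ≈ 89.93°
pole (s+500): 500 + j825 → |·| = √(500²+825²) = √930625 ≈ 964.69, ∠ = arctan(825/500) ≈ 58.78°
pole (s+825): 825 + j825 → |·| = √(825²+825²) = √1361250 ≈ 1166.7, ∠ = arctan(825/825) ≈ 45.00°
pole at origin: |s| = 825, ∠ = 90.00° (in denominator)
|L| = 1000 · 831.04 / 7.6605e+11 ≈ 1.0848e-06
Gain = 20 log₁₀(1.0848e-06) ≈ -119.29 dB

-119.3 dB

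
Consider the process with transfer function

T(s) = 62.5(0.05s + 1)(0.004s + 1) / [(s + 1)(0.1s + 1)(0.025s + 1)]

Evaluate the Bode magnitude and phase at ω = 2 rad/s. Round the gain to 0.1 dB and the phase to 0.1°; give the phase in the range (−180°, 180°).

28.8 dB, -71.4°

At ω = 2 rad/s:
zero (1 + j2·0.05) = 1 + j0.1 → |·| ≈ 1.005, ∠ ≈ 5.71°
zero (1 + j2·0.004) = 1 + j0.008 → |·| ≈ 1, ∠ ≈ 0.46°
pole (1 + j2·1) = 1 + j2 → |·| ≈ 2.2361, ∠ ≈ 63.43°
pole (1 + j2·0.1) = 1 + j0.2 → |·| ≈ 1.0198, ∠ ≈ 11.31°
pole (1 + j2·0.025) = 1 + j0.05 → |·| ≈ 1.0012, ∠ ≈ 2.86°
|T| = 62.5 · 1.005 · 1 / (2.2361 · 1.0198 · 1.0012) ≈ 27.512
Gain = 20 log₁₀(27.512) ≈ 28.79 dB
∠T = (5.71° + 0.46°) − (63.43° + 11.31° + 2.86°) = -71.43°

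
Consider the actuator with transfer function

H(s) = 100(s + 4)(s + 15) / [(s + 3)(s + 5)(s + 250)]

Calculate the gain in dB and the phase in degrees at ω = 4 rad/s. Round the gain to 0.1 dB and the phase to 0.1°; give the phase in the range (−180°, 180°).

0.8 dB, -32.8°

At s = jω = j4:
zero (s+4): 4 + j4 → |·| = √(4²+4²) = √32 ≈ 5.6569, ∠ = arctan(4/4) ≈ 45.00°
zero (s+15): 15 + j4 → |·| = √(15²+4²) = √241 ≈ 15.524, ∠ = arctan(4/15) ≈ 14.93°
pole (s+3): 3 + j4 → |·| = √(3²+4²) = √25 ≈ 5, ∠ = arctan(4/3) ≈ 53.13°
pole (s+5): 5 + j4 → |·| = √(5²+4²) = √41 ≈ 6.4031, ∠ = arctan(4/5) ≈ 38.66°
pole (s+250): 250 + j4 → |·| = √(250²+4²) = √62516 ≈ 250.03, ∠ = arctan(4/250) ≈ 0.92°
|H| = 100 · 87.818 / 8004.8 ≈ 1.0971
Gain = 20 log₁₀(1.0971) ≈ 0.80 dB
∠H = 59.93° − 92.71° = -32.78°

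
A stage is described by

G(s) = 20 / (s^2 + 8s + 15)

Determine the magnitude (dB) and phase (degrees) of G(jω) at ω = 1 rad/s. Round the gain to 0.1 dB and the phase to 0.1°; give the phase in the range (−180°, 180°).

1.9 dB, -29.7°

Substitute s = j1:
Numerator: 20 = 20 + j0
Denominator: (j1)^2 + 8(j1) + 15 = 14 + j8
|N| = √(20² + 0²) ≈ 20, ∠N ≈ 0.00°
|D| = √(14² + 8²) ≈ 16.125, ∠D ≈ 29.74°
|G| = 20 / 16.125 ≈ 1.2403
Gain = 20 log₁₀(1.2403) ≈ 1.87 dB
∠G = 0.00° − 29.74° = -29.74°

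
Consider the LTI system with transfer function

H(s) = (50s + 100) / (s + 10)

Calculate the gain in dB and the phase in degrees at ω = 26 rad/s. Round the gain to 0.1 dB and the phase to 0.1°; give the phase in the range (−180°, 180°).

Substitute s = j26:
Numerator: 50(j26) + 100 = 100 + j1300
Denominator: (j26) + 10 = 10 + j26
|N| = √(100² + 1300²) ≈ 1303.8, ∠N ≈ 85.60°
|D| = √(10² + 26²) ≈ 27.857, ∠D ≈ 68.96°
|H| = 1303.8 / 27.857 ≈ 46.803
Gain = 20 log₁₀(46.803) ≈ 33.41 dB
∠H = 85.60° − 68.96° = 16.64°

33.4 dB, 16.6°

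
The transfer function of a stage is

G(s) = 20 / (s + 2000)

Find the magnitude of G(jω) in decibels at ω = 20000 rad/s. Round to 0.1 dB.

-60.0 dB

Substitute s = j20000:
Numerator: 20 = 20 + j0
Denominator: (j20000) + 2000 = 2000 + j20000
|N| = √(20² + 0²) ≈ 20, ∠N ≈ 0.00°
|D| = √(2000² + 20000²) ≈ 20100, ∠D ≈ 84.29°
|G| = 20 / 20100 ≈ 0.00099502
Gain = 20 log₁₀(0.00099502) ≈ -60.04 dB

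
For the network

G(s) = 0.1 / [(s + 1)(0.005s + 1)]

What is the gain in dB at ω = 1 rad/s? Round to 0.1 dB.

-23.0 dB

At ω = 1 rad/s:
pole (1 + j1·1) = 1 + j1 → |·| ≈ 1.4142, ∠ ≈ 45.00°
pole (1 + j1·0.005) = 1 + j0.005 → |·| ≈ 1, ∠ ≈ 0.29°
|G| = 0.1 · 1 / (1.4142 · 1) ≈ 0.070711
Gain = 20 log₁₀(0.070711) ≈ -23.01 dB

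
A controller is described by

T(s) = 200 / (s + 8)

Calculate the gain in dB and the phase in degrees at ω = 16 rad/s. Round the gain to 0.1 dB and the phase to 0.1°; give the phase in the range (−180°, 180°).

21.0 dB, -63.4°

Substitute s = j16:
Numerator: 200 = 200 + j0
Denominator: (j16) + 8 = 8 + j16
|N| = √(200² + 0²) ≈ 200, ∠N ≈ 0.00°
|D| = √(8² + 16²) ≈ 17.889, ∠D ≈ 63.43°
|T| = 200 / 17.889 ≈ 11.18
Gain = 20 log₁₀(11.18) ≈ 20.97 dB
∠T = 0.00° − 63.43° = -63.43°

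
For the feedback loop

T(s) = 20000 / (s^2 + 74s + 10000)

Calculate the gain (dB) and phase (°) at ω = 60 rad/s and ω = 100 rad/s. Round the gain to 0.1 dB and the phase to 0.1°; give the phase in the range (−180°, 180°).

ω = 60: 8.2 dB, -34.8°; ω = 100: 8.6 dB, -90.0°

At s = jω = j60:
quadratic: (j60)² + 74·j60 + 10000 = 6400 + j4440 → |·| ≈ 7789.3, ∠ ≈ 34.75°
|T| = 20000 / 7789.3 ≈ 2.5676
Gain = 20 log₁₀(2.5676) ≈ 8.19 dB
∠T = 0.00° − 34.75° = -34.75°

At s = jω = j100:
quadratic: (j100)² + 74·j100 + 10000 = 0 + j7400 → |·| ≈ 7400, ∠ ≈ 90.00°
|T| = 20000 / 7400 ≈ 2.7027
Gain = 20 log₁₀(2.7027) ≈ 8.64 dB
∠T = 0.00° − 90.00° = -90.00°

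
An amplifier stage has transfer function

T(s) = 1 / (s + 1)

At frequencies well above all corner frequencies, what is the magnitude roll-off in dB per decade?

Each pole contributes −20 dB/decade at high frequency; each zero contributes +20 dB/decade.
Net: 0 zero(s) − 1 pole(s) → -20 dB/decade.

-20 dB/decade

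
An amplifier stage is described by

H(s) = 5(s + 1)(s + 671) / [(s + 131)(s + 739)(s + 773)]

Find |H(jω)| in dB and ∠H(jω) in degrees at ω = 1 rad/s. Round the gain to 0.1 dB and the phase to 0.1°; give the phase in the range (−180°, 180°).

At s = jω = j1:
zero (s+1): 1 + j1 → |·| = √(1²+1²) = √2 ≈ 1.4142, ∠ = arctan(1/1) ≈ 45.00°
zero (s+671): 671 + j1 → |·| = √(671²+1²) = √450242 ≈ 671, ∠ = arctan(1/671) ≈ 0.09°
pole (s+131): 131 + j1 → |·| = √(131²+1²) = √17162 ≈ 131, ∠ = arctan(1/131) ≈ 0.44°
pole (s+739): 739 + j1 → |·| = √(739²+1²) = √546122 ≈ 739, ∠ = arctan(1/739) ≈ 0.08°
pole (s+773): 773 + j1 → |·| = √(773²+1²) = √597530 ≈ 773, ∠ = arctan(1/773) ≈ 0.07°
|H| = 5 · 948.93 / 7.4833e+07 ≈ 6.3403e-05
Gain = 20 log₁₀(6.3403e-05) ≈ -83.96 dB
∠H = 45.09° − 0.59° = 44.50°

-84.0 dB, 44.5°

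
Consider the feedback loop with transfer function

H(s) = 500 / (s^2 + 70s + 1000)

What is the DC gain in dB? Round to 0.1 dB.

-6.0 dB

H(0) = 500 / 1000 = 0.5
20 log₁₀(0.5) ≈ -6.02 dB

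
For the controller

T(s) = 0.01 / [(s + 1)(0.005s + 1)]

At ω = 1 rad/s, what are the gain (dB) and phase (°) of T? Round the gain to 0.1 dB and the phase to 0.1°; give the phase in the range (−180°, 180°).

At ω = 1 rad/s:
pole (1 + j1·1) = 1 + j1 → |·| ≈ 1.4142, ∠ ≈ 45.00°
pole (1 + j1·0.005) = 1 + j0.005 → |·| ≈ 1, ∠ ≈ 0.29°
|T| = 0.01 · 1 / (1.4142 · 1) ≈ 0.0070711
Gain = 20 log₁₀(0.0070711) ≈ -43.01 dB
∠T = (0°) − (45.00° + 0.29°) = -45.29°

-43.0 dB, -45.3°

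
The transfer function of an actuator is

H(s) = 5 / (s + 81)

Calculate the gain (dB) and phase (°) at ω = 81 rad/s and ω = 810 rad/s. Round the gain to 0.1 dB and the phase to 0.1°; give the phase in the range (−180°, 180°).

ω = 81: -27.2 dB, -45.0°; ω = 810: -44.2 dB, -84.3°

Substitute s = j81:
Numerator: 5 = 5 + j0
Denominator: (j81) + 81 = 81 + j81
|N| = √(5² + 0²) ≈ 5, ∠N ≈ 0.00°
|D| = √(81² + 81²) ≈ 114.55, ∠D ≈ 45.00°
|H| = 5 / 114.55 ≈ 0.043649
Gain = 20 log₁₀(0.043649) ≈ -27.20 dB
∠H = 0.00° − 45.00° = -45.00°

Substitute s = j810:
Numerator: 5 = 5 + j0
Denominator: (j810) + 81 = 81 + j810
|N| = √(5² + 0²) ≈ 5, ∠N ≈ 0.00°
|D| = √(81² + 810²) ≈ 814.04, ∠D ≈ 84.29°
|H| = 5 / 814.04 ≈ 0.0061422
Gain = 20 log₁₀(0.0061422) ≈ -44.23 dB
∠H = 0.00° − 84.29° = -84.29°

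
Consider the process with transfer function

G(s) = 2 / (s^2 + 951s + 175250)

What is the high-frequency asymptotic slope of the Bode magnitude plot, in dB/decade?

Each pole contributes −20 dB/decade at high frequency; each zero contributes +20 dB/decade.
Net: 0 zero(s) − 2 pole(s) → -40 dB/decade.

-40 dB/decade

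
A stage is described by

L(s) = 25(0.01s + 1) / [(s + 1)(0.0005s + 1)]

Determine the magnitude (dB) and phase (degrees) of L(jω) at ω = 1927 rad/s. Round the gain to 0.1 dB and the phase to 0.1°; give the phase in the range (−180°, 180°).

-14.9 dB, -46.9°

At ω = 1927 rad/s:
zero (1 + j1927·0.01) = 1 + j19.27 → |·| ≈ 19.296, ∠ ≈ 87.03°
pole (1 + j1927·1) = 1 + j1927 → |·| ≈ 1927, ∠ ≈ 89.97°
pole (1 + j1927·0.0005) = 1 + j0.9635 → |·| ≈ 1.3886, ∠ ≈ 43.94°
|L| = 25 · 19.296 / (1927 · 1.3886) ≈ 0.18028
Gain = 20 log₁₀(0.18028) ≈ -14.88 dB
∠L = (87.03°) − (89.97° + 43.94°) = -46.88°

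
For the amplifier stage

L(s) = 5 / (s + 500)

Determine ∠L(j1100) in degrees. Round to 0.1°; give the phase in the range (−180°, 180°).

Substitute s = j1100:
Numerator: 5 = 5 + j0
Denominator: (j1100) + 500 = 500 + j1100
|N| = √(5² + 0²) ≈ 5, ∠N ≈ 0.00°
|D| = √(500² + 1100²) ≈ 1208.3, ∠D ≈ 65.56°
∠L = 0.00° − 65.56° = -65.56°

-65.6°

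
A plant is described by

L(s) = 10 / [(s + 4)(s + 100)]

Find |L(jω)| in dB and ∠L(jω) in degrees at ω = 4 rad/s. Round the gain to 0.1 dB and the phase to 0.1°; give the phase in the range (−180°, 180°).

-35.1 dB, -47.3°

At s = jω = j4:
pole (s+4): 4 + j4 → |·| = √(4²+4²) = √32 ≈ 5.6569, ∠ = arctan(4/4) ≈ 45.00°
pole (s+100): 100 + j4 → |·| = √(100²+4²) = √10016 ≈ 100.08, ∠ = arctan(4/100) ≈ 2.29°
|L| = 10 / 566.14 ≈ 0.017663
Gain = 20 log₁₀(0.017663) ≈ -35.06 dB
∠L = 0.00° − 47.29° = -47.29°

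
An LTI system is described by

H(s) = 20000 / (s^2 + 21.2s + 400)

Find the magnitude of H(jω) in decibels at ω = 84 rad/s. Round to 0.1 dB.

9.3 dB

At s = jω = j84:
quadratic: (j84)² + 21.2·j84 + 400 = -6656 + j1780.8 → |·| ≈ 6890.1, ∠ ≈ 165.02°
|H| = 20000 / 6890.1 ≈ 2.9027
Gain = 20 log₁₀(2.9027) ≈ 9.26 dB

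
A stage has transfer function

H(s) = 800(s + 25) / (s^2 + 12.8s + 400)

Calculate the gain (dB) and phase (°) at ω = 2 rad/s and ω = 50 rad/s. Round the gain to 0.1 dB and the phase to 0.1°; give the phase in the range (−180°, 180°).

At s = jω = j2:
zero (s+25): 25 + j2 → |·| = √(25²+2²) = √629 ≈ 25.08, ∠ = arctan(2/25) ≈ 4.57°
quadratic: (j2)² + 12.8·j2 + 400 = 396 + j25.6 → |·| ≈ 396.83, ∠ ≈ 3.70°
|H| = 800 · 25.08 / 396.83 ≈ 50.561
Gain = 20 log₁₀(50.561) ≈ 34.08 dB
∠H = 4.57° − 3.70° = 0.87°

At s = jω = j50:
zero (s+25): 25 + j50 → |·| = √(25²+50²) = √3125 ≈ 55.902, ∠ = arctan(50/25) ≈ 63.43°
quadratic: (j50)² + 12.8·j50 + 400 = -2100 + j640 → |·| ≈ 2195.4, ∠ ≈ 163.05°
|H| = 800 · 55.902 / 2195.4 ≈ 20.371
Gain = 20 log₁₀(20.371) ≈ 26.18 dB
∠H = 63.43° − 163.05° = -99.62°

ω = 2: 34.1 dB, 0.9°; ω = 50: 26.2 dB, -99.6°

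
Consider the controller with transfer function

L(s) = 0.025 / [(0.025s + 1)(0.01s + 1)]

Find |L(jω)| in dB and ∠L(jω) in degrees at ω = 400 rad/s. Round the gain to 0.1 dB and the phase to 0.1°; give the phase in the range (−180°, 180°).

At ω = 400 rad/s:
pole (1 + j400·0.025) = 1 + j10 → |·| ≈ 10.05, ∠ ≈ 84.29°
pole (1 + j400·0.01) = 1 + j4 → |·| ≈ 4.1231, ∠ ≈ 75.96°
|L| = 0.025 · 1 / (10.05 · 4.1231) ≈ 0.00060332
Gain = 20 log₁₀(0.00060332) ≈ -64.39 dB
∠L = (0°) − (84.29° + 75.96°) = -160.25°

-64.4 dB, -160.3°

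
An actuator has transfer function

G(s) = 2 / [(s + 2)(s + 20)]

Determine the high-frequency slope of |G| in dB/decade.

Each pole contributes −20 dB/decade at high frequency; each zero contributes +20 dB/decade.
Net: 0 zero(s) − 2 pole(s) → -40 dB/decade.

-40 dB/decade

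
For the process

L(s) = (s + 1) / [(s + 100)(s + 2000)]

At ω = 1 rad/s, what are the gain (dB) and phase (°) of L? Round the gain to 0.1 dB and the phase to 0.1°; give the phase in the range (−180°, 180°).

-103.0 dB, 44.4°

At s = jω = j1:
zero (s+1): 1 + j1 → |·| = √(1²+1²) = √2 ≈ 1.4142, ∠ = arctan(1/1) ≈ 45.00°
pole (s+100): 100 + j1 → |·| = √(100²+1²) = √10001 ≈ 100, ∠ = arctan(1/100) ≈ 0.57°
pole (s+2000): 2000 + j1 → |·| = √(2000²+1²) = √4000001 ≈ 2000, ∠ = arctan(1/2000) ≈ 0.03°
|L| = 1 · 1.4142 / 2e+05 ≈ 7.071e-06
Gain = 20 log₁₀(7.071e-06) ≈ -103.01 dB
∠L = 45.00° − 0.60° = 44.40°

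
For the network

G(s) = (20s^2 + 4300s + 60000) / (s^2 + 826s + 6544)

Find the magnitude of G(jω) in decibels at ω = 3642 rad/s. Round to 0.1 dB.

25.8 dB

Substitute s = j3642:
Numerator: 20(j3642)^2 + 4300(j3642) + 60000 = -265223280 + j15660600
Denominator: (j3642)^2 + 826(j3642) + 6544 = -13257620 + j3008292
|N| = √(265223280² + 15660600²) ≈ 2.6569e+08, ∠N ≈ 176.62°
|D| = √(13257620² + 3008292²) ≈ 1.3595e+07, ∠D ≈ 167.22°
|G| = 2.6569e+08 / 1.3595e+07 ≈ 19.543
Gain = 20 log₁₀(19.543) ≈ 25.82 dB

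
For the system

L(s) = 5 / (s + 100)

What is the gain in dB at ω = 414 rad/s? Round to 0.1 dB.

At s = jω = j414:
pole (s+100): 100 + j414 → |·| = √(100²+414²) = √181396 ≈ 425.91, ∠ = arctan(414/100) ≈ 76.42°
|L| = 5 / 425.91 ≈ 0.01174
Gain = 20 log₁₀(0.01174) ≈ -38.61 dB

-38.6 dB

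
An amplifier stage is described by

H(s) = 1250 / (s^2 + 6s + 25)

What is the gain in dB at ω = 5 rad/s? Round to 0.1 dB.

At s = jω = j5:
quadratic: (j5)² + 6·j5 + 25 = 0 + j30 → |·| ≈ 30, ∠ ≈ 90.00°
|H| = 1250 / 30 ≈ 41.667
Gain = 20 log₁₀(41.667) ≈ 32.40 dB

32.4 dB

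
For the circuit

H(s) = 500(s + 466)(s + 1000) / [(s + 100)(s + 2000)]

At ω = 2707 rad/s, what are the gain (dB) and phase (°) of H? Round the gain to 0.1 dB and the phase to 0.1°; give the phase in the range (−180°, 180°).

At s = jω = j2707:
zero (s+466): 466 + j2707 → |·| = √(466²+2707²) = √7545005 ≈ 2746.8, ∠ = arctan(2707/466) ≈ 80.23°
zero (s+1000): 1000 + j2707 → |·| = √(1000²+2707²) = √8327849 ≈ 2885.8, ∠ = arctan(2707/1000) ≈ 69.73°
pole (s+100): 100 + j2707 → |·| = √(100²+2707²) = √7337849 ≈ 2708.8, ∠ = arctan(2707/100) ≈ 87.88°
pole (s+2000): 2000 + j2707 → |·| = √(2000²+2707²) = √11327849 ≈ 3365.7, ∠ = arctan(2707/2000) ≈ 53.54°
|H| = 500 · 7.9267e+06 / 9.117e+06 ≈ 434.72
Gain = 20 log₁₀(434.72) ≈ 52.76 dB
∠H = 149.96° − 141.42° = 8.54°

52.8 dB, 8.5°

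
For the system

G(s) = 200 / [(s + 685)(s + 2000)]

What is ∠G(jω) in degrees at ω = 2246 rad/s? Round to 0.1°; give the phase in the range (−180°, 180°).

At s = jω = j2246:
pole (s+685): 685 + j2246 → |·| = √(685²+2246²) = √5513741 ≈ 2348.1, ∠ = arctan(2246/685) ≈ 73.04°
pole (s+2000): 2000 + j2246 → |·| = √(2000²+2246²) = √9044516 ≈ 3007.4, ∠ = arctan(2246/2000) ≈ 48.32°
∠G = 0.00° − 121.36° = -121.36°

-121.4°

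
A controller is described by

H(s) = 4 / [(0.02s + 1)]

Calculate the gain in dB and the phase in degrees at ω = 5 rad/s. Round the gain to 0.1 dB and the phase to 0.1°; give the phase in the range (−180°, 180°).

At ω = 5 rad/s:
pole (1 + j5·0.02) = 1 + j0.1 → |·| ≈ 1.005, ∠ ≈ 5.71°
|H| = 4 · 1 / (1.005) ≈ 3.9801
Gain = 20 log₁₀(3.9801) ≈ 12.00 dB
∠H = (0°) − (5.71°) = -5.71°

12.0 dB, -5.7°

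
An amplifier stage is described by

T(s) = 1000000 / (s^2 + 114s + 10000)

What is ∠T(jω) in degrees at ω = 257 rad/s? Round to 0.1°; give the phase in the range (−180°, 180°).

At s = jω = j257:
quadratic: (j257)² + 114·j257 + 10000 = -56049 + j29298 → |·| ≈ 63244, ∠ ≈ 152.40°
∠T = 0.00° − 152.40° = -152.40°

-152.4°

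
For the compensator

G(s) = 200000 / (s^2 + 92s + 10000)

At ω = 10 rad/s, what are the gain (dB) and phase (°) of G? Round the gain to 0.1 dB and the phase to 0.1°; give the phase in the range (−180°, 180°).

26.1 dB, -5.3°

At s = jω = j10:
quadratic: (j10)² + 92·j10 + 10000 = 9900 + j920 → |·| ≈ 9942.7, ∠ ≈ 5.31°
|G| = 200000 / 9942.7 ≈ 20.115
Gain = 20 log₁₀(20.115) ≈ 26.07 dB
∠G = 0.00° − 5.31° = -5.31°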